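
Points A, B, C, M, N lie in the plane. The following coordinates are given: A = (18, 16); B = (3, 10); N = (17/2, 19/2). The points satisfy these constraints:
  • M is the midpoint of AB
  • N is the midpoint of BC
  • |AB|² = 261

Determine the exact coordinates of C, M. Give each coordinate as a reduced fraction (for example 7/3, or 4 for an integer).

1. M_x = 21/2  [2·M = A+B = (18, 16)+(3, 10)]
2. M_y = 13  [2·M = A+B = (18, 16)+(3, 10)]
   so M = (21/2, 13)
3. C_x = 14  [C = 2·N−B = 2·(17/2, 19/2)−(3, 10)]
4. C_y = 9  [C = 2·N−B = 2·(17/2, 19/2)−(3, 10)]
   so C = (14, 9)

C = (14, 9)
M = (21/2, 13)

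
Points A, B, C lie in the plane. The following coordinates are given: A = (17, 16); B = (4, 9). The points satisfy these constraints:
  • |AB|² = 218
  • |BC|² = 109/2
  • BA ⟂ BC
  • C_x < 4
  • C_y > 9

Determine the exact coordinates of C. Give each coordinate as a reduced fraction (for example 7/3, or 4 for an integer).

C = (1/2, 31/2)

1. C_x = 1/2  [[BA ⟂ BC ⇒ 13x+7y-115=0] ∩ [|C−(4, 9)|²=109/2]]
2. C_y = 31/2  [[BA ⟂ BC ⇒ 13x+7y-115=0] ∩ [|C−(4, 9)|²=109/2]]
   so C = (1/2, 31/2)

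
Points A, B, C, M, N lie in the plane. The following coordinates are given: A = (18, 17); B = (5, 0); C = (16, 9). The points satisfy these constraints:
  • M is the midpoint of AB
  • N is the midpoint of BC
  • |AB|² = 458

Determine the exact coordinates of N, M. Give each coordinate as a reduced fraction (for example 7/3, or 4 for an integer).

1. M_x = 23/2  [2·M = A+B = (18, 17)+(5, 0)]
2. M_y = 17/2  [2·M = A+B = (18, 17)+(5, 0)]
   so M = (23/2, 17/2)
3. N_x = 21/2  [2·N = B+C = (5, 0)+(16, 9)]
4. N_y = 9/2  [2·N = B+C = (5, 0)+(16, 9)]
   so N = (21/2, 9/2)

N = (21/2, 9/2)
M = (23/2, 17/2)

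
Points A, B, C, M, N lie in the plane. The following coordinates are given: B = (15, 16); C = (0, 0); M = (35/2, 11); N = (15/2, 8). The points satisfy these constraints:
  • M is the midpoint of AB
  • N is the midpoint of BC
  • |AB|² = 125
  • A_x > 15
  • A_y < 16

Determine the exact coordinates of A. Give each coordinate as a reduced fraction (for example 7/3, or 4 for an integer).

A = (20, 6)

1. A_x = 20  [A = 2·M−B = 2·(35/2, 11)−(15, 16)]
2. A_y = 6  [A = 2·M−B = 2·(35/2, 11)−(15, 16)]
   so A = (20, 6)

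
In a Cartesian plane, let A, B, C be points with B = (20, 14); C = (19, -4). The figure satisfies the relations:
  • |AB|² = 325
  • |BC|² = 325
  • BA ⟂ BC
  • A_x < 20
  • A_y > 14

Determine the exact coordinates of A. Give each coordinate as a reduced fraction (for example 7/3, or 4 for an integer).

1. A_x = 2  [[BA ⟂ BC ⇒ -1x-18y+272=0] ∩ [|A−(20, 14)|²=325]]
2. A_y = 15  [[BA ⟂ BC ⇒ -1x-18y+272=0] ∩ [|A−(20, 14)|²=325]]
   so A = (2, 15)

A = (2, 15)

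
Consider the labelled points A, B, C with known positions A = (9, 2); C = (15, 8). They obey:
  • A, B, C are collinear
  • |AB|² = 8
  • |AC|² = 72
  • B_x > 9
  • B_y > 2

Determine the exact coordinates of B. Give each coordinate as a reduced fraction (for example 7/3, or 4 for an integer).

1. B_x = 11  [[A, B, C are collinear ⇒ 6x-6y-42=0] ∩ [|B−(9, 2)|²=8]]
2. B_y = 4  [[A, B, C are collinear ⇒ 6x-6y-42=0] ∩ [|B−(9, 2)|²=8]]
   so B = (11, 4)

B = (11, 4)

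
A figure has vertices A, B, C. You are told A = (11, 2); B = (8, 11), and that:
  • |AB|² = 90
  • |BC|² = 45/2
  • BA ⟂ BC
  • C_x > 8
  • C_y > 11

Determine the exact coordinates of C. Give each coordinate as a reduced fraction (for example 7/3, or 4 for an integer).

C = (25/2, 25/2)

1. C_x = 25/2  [[BA ⟂ BC ⇒ 3x-9y+75=0] ∩ [|C−(8, 11)|²=45/2]]
2. C_y = 25/2  [[BA ⟂ BC ⇒ 3x-9y+75=0] ∩ [|C−(8, 11)|²=45/2]]
   so C = (25/2, 25/2)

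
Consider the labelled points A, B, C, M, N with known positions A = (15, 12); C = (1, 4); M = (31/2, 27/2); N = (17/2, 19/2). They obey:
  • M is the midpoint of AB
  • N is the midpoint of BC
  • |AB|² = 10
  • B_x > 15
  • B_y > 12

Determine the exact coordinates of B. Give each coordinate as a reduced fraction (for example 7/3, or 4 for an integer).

1. B_x = 16  [B = 2·M−A = 2·(31/2, 27/2)−(15, 12)]
2. B_y = 15  [B = 2·M−A = 2·(31/2, 27/2)−(15, 12)]
   so B = (16, 15)

B = (16, 15)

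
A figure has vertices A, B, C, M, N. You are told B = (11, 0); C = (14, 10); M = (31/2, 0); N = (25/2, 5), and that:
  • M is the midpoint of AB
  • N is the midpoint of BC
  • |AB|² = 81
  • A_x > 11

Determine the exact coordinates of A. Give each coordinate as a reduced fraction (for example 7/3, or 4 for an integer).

A = (20, 0)

1. A_x = 20  [A = 2·M−B = 2·(31/2, 0)−(11, 0)]
2. A_y = 0  [A = 2·M−B = 2·(31/2, 0)−(11, 0)]
   so A = (20, 0)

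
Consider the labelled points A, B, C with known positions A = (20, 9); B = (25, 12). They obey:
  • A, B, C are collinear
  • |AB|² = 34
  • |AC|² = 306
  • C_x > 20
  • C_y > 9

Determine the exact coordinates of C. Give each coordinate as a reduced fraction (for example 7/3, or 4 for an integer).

1. C_x = 35  [[A, B, C are collinear ⇒ -3x+5y+15=0] ∩ [|C−(20, 9)|²=306]]
2. C_y = 18  [[A, B, C are collinear ⇒ -3x+5y+15=0] ∩ [|C−(20, 9)|²=306]]
   so C = (35, 18)

C = (35, 18)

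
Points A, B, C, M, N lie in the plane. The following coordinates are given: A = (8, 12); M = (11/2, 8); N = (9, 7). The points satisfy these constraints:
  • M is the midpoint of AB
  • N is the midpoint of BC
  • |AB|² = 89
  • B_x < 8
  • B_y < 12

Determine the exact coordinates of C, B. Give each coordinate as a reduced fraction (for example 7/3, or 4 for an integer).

C = (15, 10)
B = (3, 4)

1. B_x = 3  [B = 2·M−A = 2·(11/2, 8)−(8, 12)]
2. B_y = 4  [B = 2·M−A = 2·(11/2, 8)−(8, 12)]
   so B = (3, 4)
3. C_x = 15  [C = 2·N−B = 2·(9, 7)−(3, 4)]
4. C_y = 10  [C = 2·N−B = 2·(9, 7)−(3, 4)]
   so C = (15, 10)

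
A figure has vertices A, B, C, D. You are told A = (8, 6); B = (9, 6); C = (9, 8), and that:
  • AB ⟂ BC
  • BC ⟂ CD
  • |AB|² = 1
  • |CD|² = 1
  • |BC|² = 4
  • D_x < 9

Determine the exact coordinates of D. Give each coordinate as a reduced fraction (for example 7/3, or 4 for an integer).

D = (8, 8)

1. D_x = 8  [[BC ⟂ CD ⇒ 2y-16=0] ∩ [|D−(9, 8)|²=1]]
2. D_y = 8  [[BC ⟂ CD ⇒ 2y-16=0] ∩ [|D−(9, 8)|²=1]]
   so D = (8, 8)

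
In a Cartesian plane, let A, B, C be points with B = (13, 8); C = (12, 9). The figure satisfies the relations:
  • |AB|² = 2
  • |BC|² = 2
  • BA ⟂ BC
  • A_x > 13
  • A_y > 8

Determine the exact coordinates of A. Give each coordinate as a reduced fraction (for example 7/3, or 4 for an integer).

A = (14, 9)

1. A_x = 14  [[BA ⟂ BC ⇒ -1x+1y+5=0] ∩ [|A−(13, 8)|²=2]]
2. A_y = 9  [[BA ⟂ BC ⇒ -1x+1y+5=0] ∩ [|A−(13, 8)|²=2]]
   so A = (14, 9)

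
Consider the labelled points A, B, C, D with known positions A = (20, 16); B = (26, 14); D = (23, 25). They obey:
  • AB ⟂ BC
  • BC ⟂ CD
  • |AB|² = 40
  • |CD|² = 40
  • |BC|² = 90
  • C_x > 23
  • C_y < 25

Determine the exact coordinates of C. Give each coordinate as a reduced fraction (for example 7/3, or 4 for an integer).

C = (29, 23)

1. C_x = 29  [[AB ⟂ BC ⇒ 6x-2y-128=0] ∩ [|C−(23, 25)|²=40]]
2. C_y = 23  [[AB ⟂ BC ⇒ 6x-2y-128=0] ∩ [|C−(23, 25)|²=40]]
   so C = (29, 23)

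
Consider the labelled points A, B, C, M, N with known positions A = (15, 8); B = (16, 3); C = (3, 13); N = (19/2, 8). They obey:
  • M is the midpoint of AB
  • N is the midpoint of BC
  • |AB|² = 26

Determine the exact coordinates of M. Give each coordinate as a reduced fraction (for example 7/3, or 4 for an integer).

1. M_x = 31/2  [2·M = A+B = (15, 8)+(16, 3)]
2. M_y = 11/2  [2·M = A+B = (15, 8)+(16, 3)]
   so M = (31/2, 11/2)

M = (31/2, 11/2)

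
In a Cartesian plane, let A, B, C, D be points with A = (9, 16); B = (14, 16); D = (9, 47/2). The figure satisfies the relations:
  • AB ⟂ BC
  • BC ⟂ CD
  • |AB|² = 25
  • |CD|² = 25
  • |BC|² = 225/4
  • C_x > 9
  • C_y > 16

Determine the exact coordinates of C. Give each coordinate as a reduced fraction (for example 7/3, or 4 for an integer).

C = (14, 47/2)

1. C_x = 14  [[AB ⟂ BC ⇒ 5x-70=0] ∩ [|C−(9, 47/2)|²=25]]
2. C_y = 47/2  [[AB ⟂ BC ⇒ 5x-70=0] ∩ [|C−(9, 47/2)|²=25]]
   so C = (14, 47/2)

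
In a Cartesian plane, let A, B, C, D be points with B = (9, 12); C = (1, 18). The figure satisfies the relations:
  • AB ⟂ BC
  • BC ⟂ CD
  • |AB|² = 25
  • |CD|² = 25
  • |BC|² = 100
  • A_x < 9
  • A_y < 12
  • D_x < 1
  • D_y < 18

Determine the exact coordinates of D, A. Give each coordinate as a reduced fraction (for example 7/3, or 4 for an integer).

D = (-2, 14)
A = (6, 8)

1. D_x = -2  [[BC ⟂ CD ⇒ -8x+6y-100=0] ∩ [|D−(1, 18)|²=25]]
2. D_y = 14  [[BC ⟂ CD ⇒ -8x+6y-100=0] ∩ [|D−(1, 18)|²=25]]
   so D = (-2, 14)
3. A_x = 6  [[AB ⟂ BC ⇒ 8x-6y=0] ∩ [|A−(9, 12)|²=25]]
4. A_y = 8  [[AB ⟂ BC ⇒ 8x-6y=0] ∩ [|A−(9, 12)|²=25]]
   so A = (6, 8)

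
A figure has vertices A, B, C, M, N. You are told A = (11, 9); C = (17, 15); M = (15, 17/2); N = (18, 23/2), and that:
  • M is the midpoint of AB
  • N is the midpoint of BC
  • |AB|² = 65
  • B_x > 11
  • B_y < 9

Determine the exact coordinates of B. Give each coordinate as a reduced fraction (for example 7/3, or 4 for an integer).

1. B_x = 19  [B = 2·M−A = 2·(15, 17/2)−(11, 9)]
2. B_y = 8  [B = 2·M−A = 2·(15, 17/2)−(11, 9)]
   so B = (19, 8)

B = (19, 8)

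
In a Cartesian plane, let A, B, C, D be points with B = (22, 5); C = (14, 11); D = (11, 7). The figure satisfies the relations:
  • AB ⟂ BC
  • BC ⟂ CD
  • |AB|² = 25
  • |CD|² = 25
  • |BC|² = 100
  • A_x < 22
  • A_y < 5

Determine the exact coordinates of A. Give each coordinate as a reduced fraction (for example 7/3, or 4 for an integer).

A = (19, 1)

1. A_x = 19  [[AB ⟂ BC ⇒ 8x-6y-146=0] ∩ [|A−(22, 5)|²=25]]
2. A_y = 1  [[AB ⟂ BC ⇒ 8x-6y-146=0] ∩ [|A−(22, 5)|²=25]]
   so A = (19, 1)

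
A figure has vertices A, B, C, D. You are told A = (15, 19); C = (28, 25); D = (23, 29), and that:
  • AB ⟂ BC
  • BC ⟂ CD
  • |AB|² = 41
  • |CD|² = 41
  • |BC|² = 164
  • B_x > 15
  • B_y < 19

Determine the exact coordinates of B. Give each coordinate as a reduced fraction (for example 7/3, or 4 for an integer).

B = (20, 15)

1. B_x = 20  [[BC ⟂ CD ⇒ 5x-4y-40=0] ∩ [|B−(15, 19)|²=41]]
2. B_y = 15  [[BC ⟂ CD ⇒ 5x-4y-40=0] ∩ [|B−(15, 19)|²=41]]
   so B = (20, 15)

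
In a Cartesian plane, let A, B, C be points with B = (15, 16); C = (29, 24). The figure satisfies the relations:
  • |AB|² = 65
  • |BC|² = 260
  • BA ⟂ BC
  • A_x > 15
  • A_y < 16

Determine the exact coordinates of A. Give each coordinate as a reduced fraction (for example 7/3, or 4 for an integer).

A = (19, 9)

1. A_x = 19  [[BA ⟂ BC ⇒ 14x+8y-338=0] ∩ [|A−(15, 16)|²=65]]
2. A_y = 9  [[BA ⟂ BC ⇒ 14x+8y-338=0] ∩ [|A−(15, 16)|²=65]]
   so A = (19, 9)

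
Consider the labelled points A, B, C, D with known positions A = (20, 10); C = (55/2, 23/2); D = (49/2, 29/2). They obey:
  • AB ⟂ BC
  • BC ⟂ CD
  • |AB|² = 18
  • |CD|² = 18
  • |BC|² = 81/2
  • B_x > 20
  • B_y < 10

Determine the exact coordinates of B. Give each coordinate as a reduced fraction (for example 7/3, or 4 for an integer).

1. B_x = 23  [[BC ⟂ CD ⇒ 3x-3y-48=0] ∩ [|B−(20, 10)|²=18]]
2. B_y = 7  [[BC ⟂ CD ⇒ 3x-3y-48=0] ∩ [|B−(20, 10)|²=18]]
   so B = (23, 7)

B = (23, 7)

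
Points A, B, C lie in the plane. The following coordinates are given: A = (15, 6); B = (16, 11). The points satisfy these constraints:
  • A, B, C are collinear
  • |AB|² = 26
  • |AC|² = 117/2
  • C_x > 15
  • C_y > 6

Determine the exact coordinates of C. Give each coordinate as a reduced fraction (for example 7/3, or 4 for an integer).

C = (33/2, 27/2)

1. C_x = 33/2  [[A, B, C are collinear ⇒ -5x+1y+69=0] ∩ [|C−(15, 6)|²=117/2]]
2. C_y = 27/2  [[A, B, C are collinear ⇒ -5x+1y+69=0] ∩ [|C−(15, 6)|²=117/2]]
   so C = (33/2, 27/2)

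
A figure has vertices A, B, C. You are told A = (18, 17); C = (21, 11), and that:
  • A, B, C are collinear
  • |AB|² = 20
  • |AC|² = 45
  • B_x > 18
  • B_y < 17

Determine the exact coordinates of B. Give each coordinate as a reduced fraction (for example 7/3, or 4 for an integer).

B = (20, 13)

1. B_x = 20  [[A, B, C are collinear ⇒ -6x-3y+159=0] ∩ [|B−(18, 17)|²=20]]
2. B_y = 13  [[A, B, C are collinear ⇒ -6x-3y+159=0] ∩ [|B−(18, 17)|²=20]]
   so B = (20, 13)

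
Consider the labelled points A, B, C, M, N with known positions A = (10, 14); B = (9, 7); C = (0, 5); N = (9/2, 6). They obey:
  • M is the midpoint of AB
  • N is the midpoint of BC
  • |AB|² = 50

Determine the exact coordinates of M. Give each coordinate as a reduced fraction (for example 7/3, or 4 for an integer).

M = (19/2, 21/2)

1. M_x = 19/2  [2·M = A+B = (10, 14)+(9, 7)]
2. M_y = 21/2  [2·M = A+B = (10, 14)+(9, 7)]
   so M = (19/2, 21/2)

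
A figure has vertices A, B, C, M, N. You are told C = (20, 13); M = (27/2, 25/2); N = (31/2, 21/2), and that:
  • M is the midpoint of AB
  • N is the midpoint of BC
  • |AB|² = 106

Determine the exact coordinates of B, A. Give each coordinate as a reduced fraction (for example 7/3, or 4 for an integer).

B = (11, 8)
A = (16, 17)

1. B_x = 11  [B = 2·N−C = 2·(31/2, 21/2)−(20, 13)]
2. B_y = 8  [B = 2·N−C = 2·(31/2, 21/2)−(20, 13)]
   so B = (11, 8)
3. A_x = 16  [A = 2·M−B = 2·(27/2, 25/2)−(11, 8)]
4. A_y = 17  [A = 2·M−B = 2·(27/2, 25/2)−(11, 8)]
   so A = (16, 17)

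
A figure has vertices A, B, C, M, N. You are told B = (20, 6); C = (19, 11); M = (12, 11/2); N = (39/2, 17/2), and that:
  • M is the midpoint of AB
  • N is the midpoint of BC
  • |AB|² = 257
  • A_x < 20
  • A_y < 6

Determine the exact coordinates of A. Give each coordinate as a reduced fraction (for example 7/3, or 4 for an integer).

1. A_x = 4  [A = 2·M−B = 2·(12, 11/2)−(20, 6)]
2. A_y = 5  [A = 2·M−B = 2·(12, 11/2)−(20, 6)]
   so A = (4, 5)

A = (4, 5)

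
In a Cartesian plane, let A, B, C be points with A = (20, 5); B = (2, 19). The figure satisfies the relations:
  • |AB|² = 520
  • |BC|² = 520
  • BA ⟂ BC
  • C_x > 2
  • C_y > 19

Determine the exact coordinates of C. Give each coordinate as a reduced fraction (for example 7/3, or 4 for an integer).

C = (16, 37)

1. C_x = 16  [[BA ⟂ BC ⇒ 18x-14y+230=0] ∩ [|C−(2, 19)|²=520]]
2. C_y = 37  [[BA ⟂ BC ⇒ 18x-14y+230=0] ∩ [|C−(2, 19)|²=520]]
   so C = (16, 37)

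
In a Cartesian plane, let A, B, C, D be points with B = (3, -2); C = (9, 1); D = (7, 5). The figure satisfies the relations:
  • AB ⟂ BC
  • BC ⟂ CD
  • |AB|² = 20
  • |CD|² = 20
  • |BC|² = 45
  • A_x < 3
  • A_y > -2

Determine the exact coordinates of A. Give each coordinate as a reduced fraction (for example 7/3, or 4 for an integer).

1. A_x = 1  [[AB ⟂ BC ⇒ -6x-3y+12=0] ∩ [|A−(3, -2)|²=20]]
2. A_y = 2  [[AB ⟂ BC ⇒ -6x-3y+12=0] ∩ [|A−(3, -2)|²=20]]
   so A = (1, 2)

A = (1, 2)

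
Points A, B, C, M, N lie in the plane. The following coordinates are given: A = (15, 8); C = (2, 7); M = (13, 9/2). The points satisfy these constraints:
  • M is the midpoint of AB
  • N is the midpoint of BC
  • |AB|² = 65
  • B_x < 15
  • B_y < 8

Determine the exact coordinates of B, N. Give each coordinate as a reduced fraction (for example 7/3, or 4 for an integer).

B = (11, 1)
N = (13/2, 4)

1. B_x = 11  [B = 2·M−A = 2·(13, 9/2)−(15, 8)]
2. B_y = 1  [B = 2·M−A = 2·(13, 9/2)−(15, 8)]
   so B = (11, 1)
3. N_x = 13/2  [2·N = B+C = (11, 1)+(2, 7)]
4. N_y = 4  [2·N = B+C = (11, 1)+(2, 7)]
   so N = (13/2, 4)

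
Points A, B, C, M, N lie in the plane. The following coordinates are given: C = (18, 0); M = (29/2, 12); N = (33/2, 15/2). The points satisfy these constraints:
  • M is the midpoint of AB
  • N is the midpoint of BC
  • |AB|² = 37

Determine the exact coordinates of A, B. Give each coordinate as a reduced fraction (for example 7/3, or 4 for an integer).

1. B_x = 15  [B = 2·N−C = 2·(33/2, 15/2)−(18, 0)]
2. B_y = 15  [B = 2·N−C = 2·(33/2, 15/2)−(18, 0)]
   so B = (15, 15)
3. A_x = 14  [A = 2·M−B = 2·(29/2, 12)−(15, 15)]
4. A_y = 9  [A = 2·M−B = 2·(29/2, 12)−(15, 15)]
   so A = (14, 9)

A = (14, 9)
B = (15, 15)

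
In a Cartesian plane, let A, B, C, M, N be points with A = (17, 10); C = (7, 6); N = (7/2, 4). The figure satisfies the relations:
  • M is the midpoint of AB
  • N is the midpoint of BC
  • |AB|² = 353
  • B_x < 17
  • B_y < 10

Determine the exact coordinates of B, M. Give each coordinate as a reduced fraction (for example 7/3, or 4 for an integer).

1. B_x = 0  [B = 2·N−C = 2·(7/2, 4)−(7, 6)]
2. B_y = 2  [B = 2·N−C = 2·(7/2, 4)−(7, 6)]
   so B = (0, 2)
3. M_x = 17/2  [2·M = A+B = (17, 10)+(0, 2)]
4. M_y = 6  [2·M = A+B = (17, 10)+(0, 2)]
   so M = (17/2, 6)

B = (0, 2)
M = (17/2, 6)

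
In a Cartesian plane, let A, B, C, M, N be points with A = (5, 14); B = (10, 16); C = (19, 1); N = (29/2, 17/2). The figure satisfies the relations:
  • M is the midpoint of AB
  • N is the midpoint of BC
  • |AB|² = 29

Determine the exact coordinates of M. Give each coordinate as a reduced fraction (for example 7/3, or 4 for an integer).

1. M_x = 15/2  [2·M = A+B = (5, 14)+(10, 16)]
2. M_y = 15  [2·M = A+B = (5, 14)+(10, 16)]
   so M = (15/2, 15)

M = (15/2, 15)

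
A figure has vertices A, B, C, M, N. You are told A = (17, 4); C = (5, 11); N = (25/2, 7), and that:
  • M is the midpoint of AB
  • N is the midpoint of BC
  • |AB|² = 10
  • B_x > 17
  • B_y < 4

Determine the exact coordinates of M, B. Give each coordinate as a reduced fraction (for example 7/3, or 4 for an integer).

M = (37/2, 7/2)
B = (20, 3)

1. B_x = 20  [B = 2·N−C = 2·(25/2, 7)−(5, 11)]
2. B_y = 3  [B = 2·N−C = 2·(25/2, 7)−(5, 11)]
   so B = (20, 3)
3. M_x = 37/2  [2·M = A+B = (17, 4)+(20, 3)]
4. M_y = 7/2  [2·M = A+B = (17, 4)+(20, 3)]
   so M = (37/2, 7/2)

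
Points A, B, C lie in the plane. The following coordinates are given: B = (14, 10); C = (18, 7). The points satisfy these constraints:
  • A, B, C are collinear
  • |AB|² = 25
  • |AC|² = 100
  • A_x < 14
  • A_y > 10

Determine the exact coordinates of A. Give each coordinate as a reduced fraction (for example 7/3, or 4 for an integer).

A = (10, 13)

1. A_x = 10  [[A, B, C are collinear ⇒ 3x+4y-82=0] ∩ [|A−(14, 10)|²=25]]
2. A_y = 13  [[A, B, C are collinear ⇒ 3x+4y-82=0] ∩ [|A−(14, 10)|²=25]]
   so A = (10, 13)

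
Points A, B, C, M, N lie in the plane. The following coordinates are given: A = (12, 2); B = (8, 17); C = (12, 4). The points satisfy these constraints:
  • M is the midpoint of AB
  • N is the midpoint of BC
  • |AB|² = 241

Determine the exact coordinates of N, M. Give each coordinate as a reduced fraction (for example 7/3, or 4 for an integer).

1. M_x = 10  [2·M = A+B = (12, 2)+(8, 17)]
2. M_y = 19/2  [2·M = A+B = (12, 2)+(8, 17)]
   so M = (10, 19/2)
3. N_x = 10  [2·N = B+C = (8, 17)+(12, 4)]
4. N_y = 21/2  [2·N = B+C = (8, 17)+(12, 4)]
   so N = (10, 21/2)

N = (10, 21/2)
M = (10, 19/2)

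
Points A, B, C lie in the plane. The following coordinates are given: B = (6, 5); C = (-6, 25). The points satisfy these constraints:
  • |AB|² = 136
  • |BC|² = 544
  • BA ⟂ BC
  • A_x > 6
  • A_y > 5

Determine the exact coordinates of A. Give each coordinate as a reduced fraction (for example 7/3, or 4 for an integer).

1. A_x = 16  [[BA ⟂ BC ⇒ -12x+20y-28=0] ∩ [|A−(6, 5)|²=136]]
2. A_y = 11  [[BA ⟂ BC ⇒ -12x+20y-28=0] ∩ [|A−(6, 5)|²=136]]
   so A = (16, 11)

A = (16, 11)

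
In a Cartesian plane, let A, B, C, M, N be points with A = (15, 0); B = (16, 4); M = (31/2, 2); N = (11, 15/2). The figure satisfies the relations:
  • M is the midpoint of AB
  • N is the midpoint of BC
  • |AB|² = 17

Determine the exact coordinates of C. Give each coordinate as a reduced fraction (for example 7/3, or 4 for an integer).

C = (6, 11)

1. C_x = 6  [C = 2·N−B = 2·(11, 15/2)−(16, 4)]
2. C_y = 11  [C = 2·N−B = 2·(11, 15/2)−(16, 4)]
   so C = (6, 11)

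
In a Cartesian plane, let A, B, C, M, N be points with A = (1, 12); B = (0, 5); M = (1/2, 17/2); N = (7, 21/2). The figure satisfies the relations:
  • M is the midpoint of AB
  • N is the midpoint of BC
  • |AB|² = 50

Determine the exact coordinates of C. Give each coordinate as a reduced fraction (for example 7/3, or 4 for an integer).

C = (14, 16)

1. C_x = 14  [C = 2·N−B = 2·(7, 21/2)−(0, 5)]
2. C_y = 16  [C = 2·N−B = 2·(7, 21/2)−(0, 5)]
   so C = (14, 16)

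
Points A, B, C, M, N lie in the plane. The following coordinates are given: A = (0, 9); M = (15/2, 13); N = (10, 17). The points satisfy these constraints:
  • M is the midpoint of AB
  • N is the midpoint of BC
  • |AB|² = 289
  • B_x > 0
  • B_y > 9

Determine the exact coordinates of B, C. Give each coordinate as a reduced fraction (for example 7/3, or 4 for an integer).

1. B_x = 15  [B = 2·M−A = 2·(15/2, 13)−(0, 9)]
2. B_y = 17  [B = 2·M−A = 2·(15/2, 13)−(0, 9)]
   so B = (15, 17)
3. C_x = 5  [C = 2·N−B = 2·(10, 17)−(15, 17)]
4. C_y = 17  [C = 2·N−B = 2·(10, 17)−(15, 17)]
   so C = (5, 17)

B = (15, 17)
C = (5, 17)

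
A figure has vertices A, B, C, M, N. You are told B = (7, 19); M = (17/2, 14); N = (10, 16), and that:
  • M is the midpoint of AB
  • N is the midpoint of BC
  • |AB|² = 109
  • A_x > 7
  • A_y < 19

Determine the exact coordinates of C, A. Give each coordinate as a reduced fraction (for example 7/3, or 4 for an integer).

C = (13, 13)
A = (10, 9)

1. A_x = 10  [A = 2·M−B = 2·(17/2, 14)−(7, 19)]
2. A_y = 9  [A = 2·M−B = 2·(17/2, 14)−(7, 19)]
   so A = (10, 9)
3. C_x = 13  [C = 2·N−B = 2·(10, 16)−(7, 19)]
4. C_y = 13  [C = 2·N−B = 2·(10, 16)−(7, 19)]
   so C = (13, 13)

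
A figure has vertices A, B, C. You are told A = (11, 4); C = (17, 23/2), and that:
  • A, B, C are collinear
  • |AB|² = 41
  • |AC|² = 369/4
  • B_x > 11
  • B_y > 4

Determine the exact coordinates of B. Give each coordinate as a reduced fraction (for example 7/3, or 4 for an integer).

1. B_x = 15  [[A, B, C are collinear ⇒ 15/2x-6y-117/2=0] ∩ [|B−(11, 4)|²=41]]
2. B_y = 9  [[A, B, C are collinear ⇒ 15/2x-6y-117/2=0] ∩ [|B−(11, 4)|²=41]]
   so B = (15, 9)

B = (15, 9)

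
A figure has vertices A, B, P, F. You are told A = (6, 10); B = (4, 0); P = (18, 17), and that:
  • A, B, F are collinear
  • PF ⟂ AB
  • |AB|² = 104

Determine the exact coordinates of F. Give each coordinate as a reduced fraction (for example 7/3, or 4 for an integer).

F = (203/26, 495/26)

1. F_x = 203/26  [[A, B, F are collinear ⇒ 10x-2y-40=0] ∩ [PF ⟂ AB ⇒ -2x-10y+206=0]]
2. F_y = 495/26  [[A, B, F are collinear ⇒ 10x-2y-40=0] ∩ [PF ⟂ AB ⇒ -2x-10y+206=0]]
   so F = (203/26, 495/26)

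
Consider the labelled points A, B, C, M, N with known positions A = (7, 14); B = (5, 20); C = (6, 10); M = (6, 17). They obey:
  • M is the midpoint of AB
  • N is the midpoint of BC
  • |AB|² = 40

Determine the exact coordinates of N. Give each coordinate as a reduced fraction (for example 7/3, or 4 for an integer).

1. N_x = 11/2  [2·N = B+C = (5, 20)+(6, 10)]
2. N_y = 15  [2·N = B+C = (5, 20)+(6, 10)]
   so N = (11/2, 15)

N = (11/2, 15)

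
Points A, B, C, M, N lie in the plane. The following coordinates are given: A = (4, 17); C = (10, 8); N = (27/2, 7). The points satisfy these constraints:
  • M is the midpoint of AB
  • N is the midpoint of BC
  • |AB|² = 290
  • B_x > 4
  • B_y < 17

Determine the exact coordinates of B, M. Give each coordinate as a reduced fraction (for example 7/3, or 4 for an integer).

1. B_x = 17  [B = 2·N−C = 2·(27/2, 7)−(10, 8)]
2. B_y = 6  [B = 2·N−C = 2·(27/2, 7)−(10, 8)]
   so B = (17, 6)
3. M_x = 21/2  [2·M = A+B = (4, 17)+(17, 6)]
4. M_y = 23/2  [2·M = A+B = (4, 17)+(17, 6)]
   so M = (21/2, 23/2)

B = (17, 6)
M = (21/2, 23/2)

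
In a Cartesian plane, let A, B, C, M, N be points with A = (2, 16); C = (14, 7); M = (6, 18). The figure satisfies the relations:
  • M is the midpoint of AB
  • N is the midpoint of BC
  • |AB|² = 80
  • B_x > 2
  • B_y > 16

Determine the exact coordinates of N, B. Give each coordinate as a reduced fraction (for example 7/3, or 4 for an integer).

N = (12, 27/2)
B = (10, 20)

1. B_x = 10  [B = 2·M−A = 2·(6, 18)−(2, 16)]
2. B_y = 20  [B = 2·M−A = 2·(6, 18)−(2, 16)]
   so B = (10, 20)
3. N_x = 12  [2·N = B+C = (10, 20)+(14, 7)]
4. N_y = 27/2  [2·N = B+C = (10, 20)+(14, 7)]
   so N = (12, 27/2)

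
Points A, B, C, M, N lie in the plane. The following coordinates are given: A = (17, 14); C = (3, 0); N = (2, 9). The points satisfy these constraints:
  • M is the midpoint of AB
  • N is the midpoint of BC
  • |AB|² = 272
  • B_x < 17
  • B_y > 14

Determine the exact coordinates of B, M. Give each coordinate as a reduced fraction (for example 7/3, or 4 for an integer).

B = (1, 18)
M = (9, 16)

1. B_x = 1  [B = 2·N−C = 2·(2, 9)−(3, 0)]
2. B_y = 18  [B = 2·N−C = 2·(2, 9)−(3, 0)]
   so B = (1, 18)
3. M_x = 9  [2·M = A+B = (17, 14)+(1, 18)]
4. M_y = 16  [2·M = A+B = (17, 14)+(1, 18)]
   so M = (9, 16)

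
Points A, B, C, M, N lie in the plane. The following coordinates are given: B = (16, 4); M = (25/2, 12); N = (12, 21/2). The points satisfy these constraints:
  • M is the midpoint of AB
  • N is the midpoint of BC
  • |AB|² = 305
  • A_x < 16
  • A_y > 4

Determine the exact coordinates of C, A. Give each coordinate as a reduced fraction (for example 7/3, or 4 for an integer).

1. A_x = 9  [A = 2·M−B = 2·(25/2, 12)−(16, 4)]
2. A_y = 20  [A = 2·M−B = 2·(25/2, 12)−(16, 4)]
   so A = (9, 20)
3. C_x = 8  [C = 2·N−B = 2·(12, 21/2)−(16, 4)]
4. C_y = 17  [C = 2·N−B = 2·(12, 21/2)−(16, 4)]
   so C = (8, 17)

C = (8, 17)
A = (9, 20)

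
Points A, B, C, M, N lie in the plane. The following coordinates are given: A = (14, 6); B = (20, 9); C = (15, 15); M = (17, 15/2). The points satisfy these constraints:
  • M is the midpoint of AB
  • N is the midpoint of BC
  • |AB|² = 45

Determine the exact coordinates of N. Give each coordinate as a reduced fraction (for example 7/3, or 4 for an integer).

1. N_x = 35/2  [2·N = B+C = (20, 9)+(15, 15)]
2. N_y = 12  [2·N = B+C = (20, 9)+(15, 15)]
   so N = (35/2, 12)

N = (35/2, 12)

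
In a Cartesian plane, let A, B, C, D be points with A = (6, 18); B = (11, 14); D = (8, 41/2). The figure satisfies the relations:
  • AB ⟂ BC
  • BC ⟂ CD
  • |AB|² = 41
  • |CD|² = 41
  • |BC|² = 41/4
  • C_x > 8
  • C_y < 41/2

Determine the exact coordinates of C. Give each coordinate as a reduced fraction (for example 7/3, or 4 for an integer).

1. C_x = 13  [[AB ⟂ BC ⇒ 5x-4y+1=0] ∩ [|C−(8, 41/2)|²=41]]
2. C_y = 33/2  [[AB ⟂ BC ⇒ 5x-4y+1=0] ∩ [|C−(8, 41/2)|²=41]]
   so C = (13, 33/2)

C = (13, 33/2)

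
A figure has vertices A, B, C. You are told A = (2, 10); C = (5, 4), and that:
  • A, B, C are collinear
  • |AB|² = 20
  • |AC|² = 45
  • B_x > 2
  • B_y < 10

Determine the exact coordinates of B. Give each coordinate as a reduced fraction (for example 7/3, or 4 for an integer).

1. B_x = 4  [[A, B, C are collinear ⇒ -6x-3y+42=0] ∩ [|B−(2, 10)|²=20]]
2. B_y = 6  [[A, B, C are collinear ⇒ -6x-3y+42=0] ∩ [|B−(2, 10)|²=20]]
   so B = (4, 6)

B = (4, 6)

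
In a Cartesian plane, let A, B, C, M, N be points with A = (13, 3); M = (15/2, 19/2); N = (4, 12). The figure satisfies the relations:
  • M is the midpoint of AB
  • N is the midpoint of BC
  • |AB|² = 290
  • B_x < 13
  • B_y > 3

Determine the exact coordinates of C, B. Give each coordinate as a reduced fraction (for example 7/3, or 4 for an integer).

1. B_x = 2  [B = 2·M−A = 2·(15/2, 19/2)−(13, 3)]
2. B_y = 16  [B = 2·M−A = 2·(15/2, 19/2)−(13, 3)]
   so B = (2, 16)
3. C_x = 6  [C = 2·N−B = 2·(4, 12)−(2, 16)]
4. C_y = 8  [C = 2·N−B = 2·(4, 12)−(2, 16)]
   so C = (6, 8)

C = (6, 8)
B = (2, 16)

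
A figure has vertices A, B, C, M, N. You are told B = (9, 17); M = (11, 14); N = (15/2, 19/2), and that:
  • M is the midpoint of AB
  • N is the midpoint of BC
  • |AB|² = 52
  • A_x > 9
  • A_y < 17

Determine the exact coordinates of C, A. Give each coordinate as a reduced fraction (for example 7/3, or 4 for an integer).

1. A_x = 13  [A = 2·M−B = 2·(11, 14)−(9, 17)]
2. A_y = 11  [A = 2·M−B = 2·(11, 14)−(9, 17)]
   so A = (13, 11)
3. C_x = 6  [C = 2·N−B = 2·(15/2, 19/2)−(9, 17)]
4. C_y = 2  [C = 2·N−B = 2·(15/2, 19/2)−(9, 17)]
   so C = (6, 2)

C = (6, 2)
A = (13, 11)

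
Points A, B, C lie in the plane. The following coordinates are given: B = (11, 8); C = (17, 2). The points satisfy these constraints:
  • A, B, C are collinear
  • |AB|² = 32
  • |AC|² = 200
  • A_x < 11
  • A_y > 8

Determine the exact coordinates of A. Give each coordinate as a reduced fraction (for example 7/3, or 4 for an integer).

A = (7, 12)

1. A_x = 7  [[A, B, C are collinear ⇒ 6x+6y-114=0] ∩ [|A−(11, 8)|²=32]]
2. A_y = 12  [[A, B, C are collinear ⇒ 6x+6y-114=0] ∩ [|A−(11, 8)|²=32]]
   so A = (7, 12)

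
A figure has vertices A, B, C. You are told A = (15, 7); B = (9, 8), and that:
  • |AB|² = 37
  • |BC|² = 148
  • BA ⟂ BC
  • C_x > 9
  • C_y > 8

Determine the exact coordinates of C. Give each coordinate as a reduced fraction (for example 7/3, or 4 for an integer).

C = (11, 20)

1. C_x = 11  [[BA ⟂ BC ⇒ 6x-1y-46=0] ∩ [|C−(9, 8)|²=148]]
2. C_y = 20  [[BA ⟂ BC ⇒ 6x-1y-46=0] ∩ [|C−(9, 8)|²=148]]
   so C = (11, 20)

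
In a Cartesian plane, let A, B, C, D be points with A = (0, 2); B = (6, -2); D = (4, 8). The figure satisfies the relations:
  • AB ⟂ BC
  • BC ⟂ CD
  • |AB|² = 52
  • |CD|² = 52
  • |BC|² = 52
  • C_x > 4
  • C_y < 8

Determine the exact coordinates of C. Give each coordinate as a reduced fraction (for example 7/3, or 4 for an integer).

C = (10, 4)

1. C_x = 10  [[AB ⟂ BC ⇒ 6x-4y-44=0] ∩ [|C−(4, 8)|²=52]]
2. C_y = 4  [[AB ⟂ BC ⇒ 6x-4y-44=0] ∩ [|C−(4, 8)|²=52]]
   so C = (10, 4)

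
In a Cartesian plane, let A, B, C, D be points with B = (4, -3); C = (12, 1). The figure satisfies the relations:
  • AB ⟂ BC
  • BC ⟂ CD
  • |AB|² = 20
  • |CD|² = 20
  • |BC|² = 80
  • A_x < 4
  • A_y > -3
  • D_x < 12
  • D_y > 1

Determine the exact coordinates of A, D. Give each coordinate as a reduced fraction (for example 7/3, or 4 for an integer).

1. A_x = 2  [[AB ⟂ BC ⇒ -8x-4y+20=0] ∩ [|A−(4, -3)|²=20]]
2. A_y = 1  [[AB ⟂ BC ⇒ -8x-4y+20=0] ∩ [|A−(4, -3)|²=20]]
   so A = (2, 1)
3. D_x = 10  [[BC ⟂ CD ⇒ 8x+4y-100=0] ∩ [|D−(12, 1)|²=20]]
4. D_y = 5  [[BC ⟂ CD ⇒ 8x+4y-100=0] ∩ [|D−(12, 1)|²=20]]
   so D = (10, 5)

A = (2, 1)
D = (10, 5)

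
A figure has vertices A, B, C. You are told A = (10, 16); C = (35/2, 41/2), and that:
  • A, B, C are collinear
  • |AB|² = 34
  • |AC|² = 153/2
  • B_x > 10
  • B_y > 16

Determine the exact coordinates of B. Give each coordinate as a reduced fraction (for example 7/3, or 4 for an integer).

B = (15, 19)

1. B_x = 15  [[A, B, C are collinear ⇒ 9/2x-15/2y+75=0] ∩ [|B−(10, 16)|²=34]]
2. B_y = 19  [[A, B, C are collinear ⇒ 9/2x-15/2y+75=0] ∩ [|B−(10, 16)|²=34]]
   so B = (15, 19)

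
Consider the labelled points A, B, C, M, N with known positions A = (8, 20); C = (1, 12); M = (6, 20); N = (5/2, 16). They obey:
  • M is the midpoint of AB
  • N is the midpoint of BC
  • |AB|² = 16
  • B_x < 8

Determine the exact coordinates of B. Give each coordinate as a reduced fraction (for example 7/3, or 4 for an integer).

1. B_x = 4  [B = 2·M−A = 2·(6, 20)−(8, 20)]
2. B_y = 20  [B = 2·M−A = 2·(6, 20)−(8, 20)]
   so B = (4, 20)

B = (4, 20)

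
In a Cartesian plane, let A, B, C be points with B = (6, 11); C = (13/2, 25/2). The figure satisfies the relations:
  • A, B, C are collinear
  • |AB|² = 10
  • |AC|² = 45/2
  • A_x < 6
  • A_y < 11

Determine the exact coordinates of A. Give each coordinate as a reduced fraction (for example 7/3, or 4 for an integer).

1. A_x = 5  [[A, B, C are collinear ⇒ -3/2x+1/2y+7/2=0] ∩ [|A−(6, 11)|²=10]]
2. A_y = 8  [[A, B, C are collinear ⇒ -3/2x+1/2y+7/2=0] ∩ [|A−(6, 11)|²=10]]
   so A = (5, 8)

A = (5, 8)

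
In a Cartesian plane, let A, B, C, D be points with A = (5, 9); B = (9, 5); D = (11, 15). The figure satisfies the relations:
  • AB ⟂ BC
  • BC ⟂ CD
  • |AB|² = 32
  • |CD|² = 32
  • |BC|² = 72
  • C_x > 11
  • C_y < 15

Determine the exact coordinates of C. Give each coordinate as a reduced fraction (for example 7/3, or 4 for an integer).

1. C_x = 15  [[AB ⟂ BC ⇒ 4x-4y-16=0] ∩ [|C−(11, 15)|²=32]]
2. C_y = 11  [[AB ⟂ BC ⇒ 4x-4y-16=0] ∩ [|C−(11, 15)|²=32]]
   so C = (15, 11)

C = (15, 11)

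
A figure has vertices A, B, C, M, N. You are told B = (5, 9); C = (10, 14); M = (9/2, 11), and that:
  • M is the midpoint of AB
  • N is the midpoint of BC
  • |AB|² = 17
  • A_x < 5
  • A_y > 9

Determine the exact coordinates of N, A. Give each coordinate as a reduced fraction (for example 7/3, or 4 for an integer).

N = (15/2, 23/2)
A = (4, 13)

1. A_x = 4  [A = 2·M−B = 2·(9/2, 11)−(5, 9)]
2. A_y = 13  [A = 2·M−B = 2·(9/2, 11)−(5, 9)]
   so A = (4, 13)
3. N_x = 15/2  [2·N = B+C = (5, 9)+(10, 14)]
4. N_y = 23/2  [2·N = B+C = (5, 9)+(10, 14)]
   so N = (15/2, 23/2)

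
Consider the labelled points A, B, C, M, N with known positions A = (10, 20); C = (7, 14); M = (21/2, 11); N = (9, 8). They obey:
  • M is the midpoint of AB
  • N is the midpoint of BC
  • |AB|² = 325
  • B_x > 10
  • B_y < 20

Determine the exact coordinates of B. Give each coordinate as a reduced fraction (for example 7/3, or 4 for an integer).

1. B_x = 11  [B = 2·M−A = 2·(21/2, 11)−(10, 20)]
2. B_y = 2  [B = 2·M−A = 2·(21/2, 11)−(10, 20)]
   so B = (11, 2)

B = (11, 2)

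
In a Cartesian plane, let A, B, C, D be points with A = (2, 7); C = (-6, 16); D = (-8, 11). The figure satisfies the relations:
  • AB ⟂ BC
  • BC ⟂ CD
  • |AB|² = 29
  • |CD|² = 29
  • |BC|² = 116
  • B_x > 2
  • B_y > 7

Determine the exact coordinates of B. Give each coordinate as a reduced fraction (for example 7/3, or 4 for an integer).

1. B_x = 4  [[BC ⟂ CD ⇒ 2x+5y-68=0] ∩ [|B−(2, 7)|²=29]]
2. B_y = 12  [[BC ⟂ CD ⇒ 2x+5y-68=0] ∩ [|B−(2, 7)|²=29]]
   so B = (4, 12)

B = (4, 12)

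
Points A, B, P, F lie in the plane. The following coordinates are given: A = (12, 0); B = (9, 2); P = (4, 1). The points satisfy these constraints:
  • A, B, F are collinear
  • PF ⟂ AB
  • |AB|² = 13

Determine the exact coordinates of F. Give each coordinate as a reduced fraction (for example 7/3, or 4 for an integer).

F = (6, 4)

1. F_x = 6  [[A, B, F are collinear ⇒ -2x-3y+24=0] ∩ [PF ⟂ AB ⇒ -3x+2y+10=0]]
2. F_y = 4  [[A, B, F are collinear ⇒ -2x-3y+24=0] ∩ [PF ⟂ AB ⇒ -3x+2y+10=0]]
   so F = (6, 4)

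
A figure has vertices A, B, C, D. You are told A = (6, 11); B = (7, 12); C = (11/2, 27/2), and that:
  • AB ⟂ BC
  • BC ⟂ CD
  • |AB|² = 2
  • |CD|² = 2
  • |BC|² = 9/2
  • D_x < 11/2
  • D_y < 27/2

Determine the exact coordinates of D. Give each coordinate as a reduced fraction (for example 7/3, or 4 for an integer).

D = (9/2, 25/2)

1. D_x = 9/2  [[BC ⟂ CD ⇒ -3/2x+3/2y-12=0] ∩ [|D−(11/2, 27/2)|²=2]]
2. D_y = 25/2  [[BC ⟂ CD ⇒ -3/2x+3/2y-12=0] ∩ [|D−(11/2, 27/2)|²=2]]
   so D = (9/2, 25/2)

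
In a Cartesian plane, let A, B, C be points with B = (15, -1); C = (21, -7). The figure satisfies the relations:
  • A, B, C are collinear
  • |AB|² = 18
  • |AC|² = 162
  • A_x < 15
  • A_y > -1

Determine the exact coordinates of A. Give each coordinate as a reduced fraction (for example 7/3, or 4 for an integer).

A = (12, 2)

1. A_x = 12  [[A, B, C are collinear ⇒ 6x+6y-84=0] ∩ [|A−(15, -1)|²=18]]
2. A_y = 2  [[A, B, C are collinear ⇒ 6x+6y-84=0] ∩ [|A−(15, -1)|²=18]]
   so A = (12, 2)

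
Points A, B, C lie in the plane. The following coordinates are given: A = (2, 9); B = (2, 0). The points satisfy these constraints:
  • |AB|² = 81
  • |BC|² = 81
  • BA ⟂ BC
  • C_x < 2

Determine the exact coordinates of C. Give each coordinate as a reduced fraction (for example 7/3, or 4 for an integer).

1. C_x = -7  [[BA ⟂ BC ⇒ 9y=0] ∩ [|C−(2, 0)|²=81]]
2. C_y = 0  [[BA ⟂ BC ⇒ 9y=0] ∩ [|C−(2, 0)|²=81]]
   so C = (-7, 0)

C = (-7, 0)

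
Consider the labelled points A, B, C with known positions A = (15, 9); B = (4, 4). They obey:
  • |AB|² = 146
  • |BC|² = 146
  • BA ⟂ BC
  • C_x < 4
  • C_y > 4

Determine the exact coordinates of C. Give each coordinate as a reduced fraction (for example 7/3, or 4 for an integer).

1. C_x = -1  [[BA ⟂ BC ⇒ 11x+5y-64=0] ∩ [|C−(4, 4)|²=146]]
2. C_y = 15  [[BA ⟂ BC ⇒ 11x+5y-64=0] ∩ [|C−(4, 4)|²=146]]
   so C = (-1, 15)

C = (-1, 15)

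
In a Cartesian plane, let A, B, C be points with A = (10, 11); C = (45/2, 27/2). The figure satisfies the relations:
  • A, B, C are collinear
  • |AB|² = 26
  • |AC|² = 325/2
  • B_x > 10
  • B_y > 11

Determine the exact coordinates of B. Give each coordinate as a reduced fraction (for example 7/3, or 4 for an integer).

B = (15, 12)

1. B_x = 15  [[A, B, C are collinear ⇒ 5/2x-25/2y+225/2=0] ∩ [|B−(10, 11)|²=26]]
2. B_y = 12  [[A, B, C are collinear ⇒ 5/2x-25/2y+225/2=0] ∩ [|B−(10, 11)|²=26]]
   so B = (15, 12)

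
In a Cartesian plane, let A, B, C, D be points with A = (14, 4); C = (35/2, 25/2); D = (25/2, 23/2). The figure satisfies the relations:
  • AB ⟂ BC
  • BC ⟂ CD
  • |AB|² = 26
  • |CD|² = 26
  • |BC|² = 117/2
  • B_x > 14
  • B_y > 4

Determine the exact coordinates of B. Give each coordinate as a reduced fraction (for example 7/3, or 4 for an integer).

1. B_x = 19  [[BC ⟂ CD ⇒ 5x+1y-100=0] ∩ [|B−(14, 4)|²=26]]
2. B_y = 5  [[BC ⟂ CD ⇒ 5x+1y-100=0] ∩ [|B−(14, 4)|²=26]]
   so B = (19, 5)

B = (19, 5)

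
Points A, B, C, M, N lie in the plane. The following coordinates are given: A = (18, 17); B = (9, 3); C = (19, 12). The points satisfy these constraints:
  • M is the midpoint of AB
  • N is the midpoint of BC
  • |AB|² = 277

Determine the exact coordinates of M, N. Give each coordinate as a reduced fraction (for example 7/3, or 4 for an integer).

M = (27/2, 10)
N = (14, 15/2)

1. M_x = 27/2  [2·M = A+B = (18, 17)+(9, 3)]
2. M_y = 10  [2·M = A+B = (18, 17)+(9, 3)]
   so M = (27/2, 10)
3. N_x = 14  [2·N = B+C = (9, 3)+(19, 12)]
4. N_y = 15/2  [2·N = B+C = (9, 3)+(19, 12)]
   so N = (14, 15/2)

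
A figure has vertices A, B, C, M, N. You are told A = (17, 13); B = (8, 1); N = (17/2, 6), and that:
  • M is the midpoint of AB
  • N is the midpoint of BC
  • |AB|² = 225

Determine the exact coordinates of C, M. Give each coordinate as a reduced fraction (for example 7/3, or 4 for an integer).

C = (9, 11)
M = (25/2, 7)

1. M_x = 25/2  [2·M = A+B = (17, 13)+(8, 1)]
2. M_y = 7  [2·M = A+B = (17, 13)+(8, 1)]
   so M = (25/2, 7)
3. C_x = 9  [C = 2·N−B = 2·(17/2, 6)−(8, 1)]
4. C_y = 11  [C = 2·N−B = 2·(17/2, 6)−(8, 1)]
   so C = (9, 11)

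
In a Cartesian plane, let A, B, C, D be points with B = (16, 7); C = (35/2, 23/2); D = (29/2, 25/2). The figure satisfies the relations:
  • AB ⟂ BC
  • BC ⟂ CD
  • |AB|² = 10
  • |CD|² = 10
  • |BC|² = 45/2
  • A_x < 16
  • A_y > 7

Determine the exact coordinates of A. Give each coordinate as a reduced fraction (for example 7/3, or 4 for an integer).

A = (13, 8)

1. A_x = 13  [[AB ⟂ BC ⇒ -3/2x-9/2y+111/2=0] ∩ [|A−(16, 7)|²=10]]
2. A_y = 8  [[AB ⟂ BC ⇒ -3/2x-9/2y+111/2=0] ∩ [|A−(16, 7)|²=10]]
   so A = (13, 8)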